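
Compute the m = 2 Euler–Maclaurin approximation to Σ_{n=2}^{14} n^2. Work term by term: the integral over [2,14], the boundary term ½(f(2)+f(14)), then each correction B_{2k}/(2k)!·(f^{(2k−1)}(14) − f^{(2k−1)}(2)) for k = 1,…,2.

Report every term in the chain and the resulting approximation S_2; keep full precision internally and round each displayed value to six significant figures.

Integral: ∫_2^14 x^2 dx = 912.000.
Boundary: ½(f(2) + f(14)) = ½(4.00000 + 196.000) = 100.000.
Integral + boundary = 1012.00.
k=1: B_{2}/(2)! × [f^{(1)}(14) − f^{(1)}(2)] = 1/12 × (28.0000 − 4.00000) = 2.00000.
Running total after k=1: 1014.00.
k=2: B_{4}/(4)! × [f^{(3)}(14) − f^{(3)}(2)] = −1/720 × (0.00000 − 0.00000) = 0.00000.

S_2 ≈ 1014.00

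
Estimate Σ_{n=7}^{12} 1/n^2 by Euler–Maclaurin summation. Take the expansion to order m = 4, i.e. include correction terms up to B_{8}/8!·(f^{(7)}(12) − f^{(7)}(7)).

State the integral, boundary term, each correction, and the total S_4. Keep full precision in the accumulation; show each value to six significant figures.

The integral term ∫_7^12 1/x^2 dx = 0.0595238.
Boundary: ½(f(7) + f(12)) = ½(0.0204082 + 0.00694444) = 0.0136763.
Running total after boundary: 0.0732001.
k=1: B_{2}/(2)! × [f^{(1)}(12) − f^{(1)}(7)] = 1/12 × (-0.00115741 − (-0.00583090)) = 0.000389458.
Partial sum through k=1: 0.0735896.
k=2: B_{4}/(4)! × [f^{(3)}(12) − f^{(3)}(7)] = −1/720 × (-9.64506e-05 − (-0.00142798)) = -1.84934e-06.
Partial sum through k=2: 0.0735877.
k=3: B_{6}/(6)! × [f^{(5)}(12) − f^{(5)}(7)] = 1/30240 × (-2.00939e-05 − (-0.000874271)) = 2.82466e-08.
Partial sum through k=3: 0.0735878.
k=4: B_{8}/(8)! × [f^{(7)}(12) − f^{(7)}(7)] = −1/1209600 × (-7.81429e-06 − (-0.000999167)) = -8.19571e-10.

S_4 ≈ 0.0735877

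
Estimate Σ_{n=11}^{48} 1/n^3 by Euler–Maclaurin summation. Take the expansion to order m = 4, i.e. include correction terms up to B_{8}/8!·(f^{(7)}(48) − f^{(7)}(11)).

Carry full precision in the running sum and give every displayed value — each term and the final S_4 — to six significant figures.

∫_11^48 1/x^3 dx evaluates to 0.00391522.
½[f(11) + f(48)] = ½[0.000751315 + 9.04225e-06] = 0.000380179.
So far: 0.00429540.
Order-1 term: 1/12 · (-5.65140e-07 − (-0.000204904)) = 1.70282e-05.
Running total after k=1: 0.00431242.
Order-2 term: −1/720 · (-4.90573e-09 − (-3.38684e-05)) = -4.70327e-08.
Running total after k=2: 0.00431238.
Order-3 term: 1/30240 · (-8.94274e-11 − (-1.17560e-05)) = 3.88753e-10.
Running total after k=3: 0.00431238.
Order-4 term: −1/1209600 · (-2.79461e-12 − (-6.99530e-06)) = -5.78315e-12.

S_4 ≈ 0.00431238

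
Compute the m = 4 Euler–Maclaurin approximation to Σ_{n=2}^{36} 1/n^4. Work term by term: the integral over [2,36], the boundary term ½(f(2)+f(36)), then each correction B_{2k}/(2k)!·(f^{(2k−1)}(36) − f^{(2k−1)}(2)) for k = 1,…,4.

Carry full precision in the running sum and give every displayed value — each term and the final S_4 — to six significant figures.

S_4 ≈ 0.0822143

∫_2^36 1/x^4 dx evaluates to 0.0416595.
Endpoint term: (f(2) + f(36))/2 = (0.0625000 + 5.95374e-07)/2 = 0.0312503.
Running total after boundary: 0.0729098.
Order-1 term: 1/12 · (-6.61527e-08 − (-0.125000)) = 0.0104167.
Running total after k=1: 0.0833265.
Order-2 term: −1/720 · (-1.53131e-09 − (-0.937500)) = -0.00130208.
Running total after k=2: 0.0820244.
Order-3 term: 1/30240 · (-6.61678e-11 − (-13.1250)) = 0.000434028.
Running total after k=3: 0.0824584.
Order-4 term: −1/1209600 · (-4.59499e-12 − (-295.312)) = -0.000244141.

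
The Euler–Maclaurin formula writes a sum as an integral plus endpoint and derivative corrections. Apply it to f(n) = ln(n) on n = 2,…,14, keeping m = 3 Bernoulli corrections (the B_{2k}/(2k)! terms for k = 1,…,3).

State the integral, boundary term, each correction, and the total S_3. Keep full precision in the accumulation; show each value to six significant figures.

S_3 ≈ 25.1912

Integral: ∫_2^14 ln(x) dx = 23.5605.
Endpoint term: (f(2) + f(14))/2 = (0.693147 + 2.63906)/2 = 1.66610.
Integral + boundary = 25.2266.
Order-1 term: 1/12 · (0.0714286 − 0.500000) = -0.0357143.
After k=1: 25.1909.
Order-2 term: −1/720 · (0.000728863 − 0.250000) = 0.000346210.
After k=2: 25.1912.
Order-3 term: 1/30240 · (4.46243e-05 − 0.750000) = -2.48001e-05.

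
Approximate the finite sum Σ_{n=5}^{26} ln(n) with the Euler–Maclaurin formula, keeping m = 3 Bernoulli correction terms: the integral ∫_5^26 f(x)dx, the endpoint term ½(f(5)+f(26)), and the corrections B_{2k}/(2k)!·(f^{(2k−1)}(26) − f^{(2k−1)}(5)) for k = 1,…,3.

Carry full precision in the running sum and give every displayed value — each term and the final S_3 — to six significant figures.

The integral term ∫_5^26 ln(x) dx = 55.6633.
Boundary: ½(f(5) + f(26)) = ½(1.60944 + 3.25810) = 2.43377.
So far: 58.0971.
Correction k=1: B_{2}/2! · (f^{(1)}(26) − f^{(1)}(5)) = 1/12 · (0.0384615 − 0.200000) = -0.0134615.
Running total after k=1: 58.0836.
Correction k=2: B_{4}/4! · (f^{(3)}(26) − f^{(3)}(5)) = −1/720 · (0.000113792 − 0.0160000) = 2.20642e-05.
Running total after k=2: 58.0836.
Correction k=3: B_{6}/6! · (f^{(5)}(26) − f^{(5)}(5)) = 1/30240 · (2.01997e-06 − 0.00768000) = -2.53901e-07.

S_3 ≈ 58.0836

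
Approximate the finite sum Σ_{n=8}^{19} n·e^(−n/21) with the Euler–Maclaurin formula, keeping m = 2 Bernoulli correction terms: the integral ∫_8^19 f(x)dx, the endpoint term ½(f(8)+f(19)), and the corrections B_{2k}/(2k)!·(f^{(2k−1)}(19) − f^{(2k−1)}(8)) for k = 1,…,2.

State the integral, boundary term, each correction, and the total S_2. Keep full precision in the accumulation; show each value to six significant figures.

∫_8^19 x·e^(−x/21) dx evaluates to 76.1790.
Endpoint term: (f(8) + f(19))/2 = (5.46568 + 7.68813)/2 = 6.57690.
So far: 82.7560.
Order-1 term: 1/12 · (0.0385370 − 0.422940) = -0.0320336.
Running total after k=1: 82.7239.
Order-2 term: −1/720 · (0.00192248 − 0.00405751) = 2.96532e-06.

S_2 ≈ 82.7239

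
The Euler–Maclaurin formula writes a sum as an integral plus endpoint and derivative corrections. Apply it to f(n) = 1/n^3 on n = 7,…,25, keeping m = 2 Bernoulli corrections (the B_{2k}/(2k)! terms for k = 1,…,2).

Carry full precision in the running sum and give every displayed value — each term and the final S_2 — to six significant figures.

S_2 ≈ 0.0109966

Integral: ∫_7^25 1/x^3 dx = 0.00940408.
Boundary: ½(f(7) + f(25)) = ½(0.00291545 + 6.40000e-05) = 0.00148973.
Integral + boundary = 0.0108938.
k=1: B_{2}/(2)! × [f^{(1)}(25) − f^{(1)}(7)] = 1/12 × (-7.68000e-06 − (-0.00124948)) = 0.000103483.
Partial sum through k=1: 0.0109973.
k=2: B_{4}/(4)! × [f^{(3)}(25) − f^{(3)}(7)] = −1/720 × (-2.45760e-07 − (-0.000509992)) = -7.07980e-07.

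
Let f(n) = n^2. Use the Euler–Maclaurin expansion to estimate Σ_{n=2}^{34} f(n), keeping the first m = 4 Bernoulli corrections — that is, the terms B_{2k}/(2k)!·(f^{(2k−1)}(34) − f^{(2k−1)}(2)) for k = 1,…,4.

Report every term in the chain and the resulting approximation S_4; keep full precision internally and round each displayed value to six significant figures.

∫_2^34 x^2 dx evaluates to 13098.7.
½[f(2) + f(34)] = ½[4.00000 + 1156.00] = 580.000.
Integral + boundary = 13678.7.
Order-1 term: 1/12 · (68.0000 − 4.00000) = 5.33333.
Running total after k=1: 13684.0.
Order-2 term: −1/720 · (0.00000 − 0.00000) = 0.00000.
Running total after k=2: 13684.0.
Order-3 term: 1/30240 · (0.00000 − 0.00000) = 0.00000.
Running total after k=3: 13684.0.
Order-4 term: −1/1209600 · (0.00000 − 0.00000) = 0.00000.

S_4 ≈ 13684.0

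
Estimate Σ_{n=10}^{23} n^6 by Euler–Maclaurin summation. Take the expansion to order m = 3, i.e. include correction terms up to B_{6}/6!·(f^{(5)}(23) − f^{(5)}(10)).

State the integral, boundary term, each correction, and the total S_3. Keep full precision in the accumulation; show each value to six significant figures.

The integral term ∫_10^23 x^6 dx = 4.84975e+08.
½[f(10) + f(23)] = ½[1.00000e+06 + 1.48036e+08] = 7.45179e+07.
Integral + boundary = 5.59493e+08.
Order-1 term: 1/12 · (3.86181e+07 − 600000) = 3.16817e+06.
Partial sum through k=1: 5.62661e+08.
Order-2 term: −1/720 · (1.46004e+06 − 120000) = -1861.17.
Partial sum through k=2: 5.62659e+08.
Order-3 term: 1/30240 · (16560.0 − 7200.00) = 0.309524.

S_3 ≈ 5.62659e+08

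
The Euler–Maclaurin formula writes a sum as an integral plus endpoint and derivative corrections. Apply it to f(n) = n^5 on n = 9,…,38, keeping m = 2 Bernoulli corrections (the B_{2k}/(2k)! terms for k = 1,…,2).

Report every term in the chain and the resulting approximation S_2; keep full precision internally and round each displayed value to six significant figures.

Integral: ∫_9^38 x^5 dx = 5.01734e+08.
Boundary: ½(f(9) + f(38)) = ½(59049.0 + 7.92352e+07) = 3.96471e+07.
So far: 5.41381e+08.
Correction k=1: B_{2}/2! · (f^{(1)}(38) − f^{(1)}(9)) = 1/12 · (1.04257e+07 − 32805.0) = 866073.
Partial sum through k=1: 5.42247e+08.
Correction k=2: B_{4}/4! · (f^{(3)}(38) − f^{(3)}(9)) = −1/720 · (86640.0 − 4860.00) = -113.583.

S_2 ≈ 5.42247e+08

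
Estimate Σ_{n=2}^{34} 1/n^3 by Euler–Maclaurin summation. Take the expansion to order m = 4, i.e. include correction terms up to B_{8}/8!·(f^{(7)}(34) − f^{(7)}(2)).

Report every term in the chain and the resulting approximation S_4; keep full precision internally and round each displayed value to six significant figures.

Integral: ∫_2^34 1/x^3 dx = 0.124567.
½[f(2) + f(34)] = ½[0.125000 + 2.54427e-05] = 0.0625127.
So far: 0.187080.
Order-1 term: 1/12 · (-2.24494e-06 − (-0.187500)) = 0.0156248.
Running total after k=1: 0.202705.
Order-2 term: −1/720 · (-3.88399e-08 − (-0.937500)) = -0.00130208.
Running total after k=2: 0.201403.
Order-3 term: 1/30240 · (-1.41114e-09 − (-9.84375)) = 0.000325521.
Running total after k=3: 0.201728.
Order-4 term: −1/1209600 · (-8.78909e-11 − (-177.188)) = -0.000146484.

S_4 ≈ 0.201582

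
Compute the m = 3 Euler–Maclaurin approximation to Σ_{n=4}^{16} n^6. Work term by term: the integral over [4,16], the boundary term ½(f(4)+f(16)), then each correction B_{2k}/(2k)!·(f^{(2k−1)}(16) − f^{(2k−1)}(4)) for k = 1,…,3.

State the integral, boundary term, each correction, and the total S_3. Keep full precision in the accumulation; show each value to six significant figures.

∫_4^16 x^6 dx evaluates to 3.83456e+07.
Boundary: ½(f(4) + f(16)) = ½(4096.00 + 1.67772e+07) = 8.39066e+06.
So far: 4.67362e+07.
k=1: B_{2}/(2)! × [f^{(1)}(16) − f^{(1)}(4)] = 1/12 × (6.29146e+06 − 6144.00) = 523776.
After k=1: 4.72600e+07.
k=2: B_{4}/(4)! × [f^{(3)}(16) − f^{(3)}(4)] = −1/720 × (491520 − 7680.00) = -672.000.
After k=2: 4.72593e+07.
k=3: B_{6}/(6)! × [f^{(5)}(16) − f^{(5)}(4)] = 1/30240 × (11520.0 − 2880.00) = 0.285714.

S_3 ≈ 4.72593e+07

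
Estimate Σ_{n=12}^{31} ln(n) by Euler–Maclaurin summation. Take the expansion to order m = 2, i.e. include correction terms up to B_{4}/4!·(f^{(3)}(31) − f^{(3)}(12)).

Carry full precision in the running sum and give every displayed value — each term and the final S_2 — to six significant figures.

S_2 ≈ 60.5899

Integral: ∫_12^31 ln(x) dx = 57.6347.
Boundary: ½(f(12) + f(31)) = ½(2.48491 + 3.43399) = 2.95945.
Running total after boundary: 60.5942.
k=1: B_{2}/(2)! × [f^{(1)}(31) − f^{(1)}(12)] = 1/12 × (0.0322581 − 0.0833333) = -0.00425627.
After k=1: 60.5899.
k=2: B_{4}/(4)! × [f^{(3)}(31) − f^{(3)}(12)] = −1/720 × (6.71344e-05 − 0.00115741) = 1.51427e-06.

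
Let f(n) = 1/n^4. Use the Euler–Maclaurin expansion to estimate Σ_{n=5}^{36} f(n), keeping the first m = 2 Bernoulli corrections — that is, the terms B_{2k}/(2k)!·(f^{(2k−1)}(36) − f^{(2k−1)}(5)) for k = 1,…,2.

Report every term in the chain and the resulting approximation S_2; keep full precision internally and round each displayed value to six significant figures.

S_2 ≈ 0.00356435

∫_5^36 1/x^4 dx evaluates to 0.00265952.
Endpoint term: (f(5) + f(36))/2 = (0.00160000 + 5.95374e-07)/2 = 0.000800298.
So far: 0.00345982.
k=1: B_{2}/(2)! × [f^{(1)}(36) − f^{(1)}(5)] = 1/12 × (-6.61527e-08 − (-0.00128000)) = 0.000106661.
Running total after k=1: 0.00356648.
k=2: B_{4}/(4)! × [f^{(3)}(36) − f^{(3)}(5)] = −1/720 × (-1.53131e-09 − (-0.00153600)) = -2.13333e-06.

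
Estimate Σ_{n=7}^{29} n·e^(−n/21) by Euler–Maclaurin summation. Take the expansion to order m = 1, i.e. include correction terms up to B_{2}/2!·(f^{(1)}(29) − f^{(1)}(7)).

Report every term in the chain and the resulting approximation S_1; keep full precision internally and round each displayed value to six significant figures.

The integral term ∫_7^29 x·e^(−x/21) dx = 157.414.
Endpoint term: (f(7) + f(29))/2 = (5.01572 + 7.28883)/2 = 6.15228.
So far: 163.567.
k=1: B_{2}/(2)! × [f^{(1)}(29) − f^{(1)}(7)] = 1/12 × (-0.0957482 − 0.477688) = -0.0477863.

S_1 ≈ 163.519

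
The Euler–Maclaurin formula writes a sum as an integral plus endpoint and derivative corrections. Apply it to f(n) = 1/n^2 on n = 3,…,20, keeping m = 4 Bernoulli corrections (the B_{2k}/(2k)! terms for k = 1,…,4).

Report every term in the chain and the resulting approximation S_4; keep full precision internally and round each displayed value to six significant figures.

∫_3^20 1/x^2 dx evaluates to 0.283333.
½[f(3) + f(20)] = ½[0.111111 + 0.00250000] = 0.0568056.
So far: 0.340139.
k=1: B_{2}/(2)! × [f^{(1)}(20) − f^{(1)}(3)] = 1/12 × (-0.000250000 − (-0.0740741)) = 0.00615201.
Running total after k=1: 0.346291.
k=2: B_{4}/(4)! × [f^{(3)}(20) − f^{(3)}(3)] = −1/720 × (-7.50000e-06 − (-0.0987654)) = -0.000137164.
Running total after k=2: 0.346154.
k=3: B_{6}/(6)! × [f^{(5)}(20) − f^{(5)}(3)] = 1/30240 × (-5.62500e-07 − (-0.329218)) = 1.08868e-05.
Running total after k=3: 0.346165.
k=4: B_{8}/(8)! × [f^{(7)}(20) − f^{(7)}(3)] = −1/1209600 × (-7.87500e-08 − (-2.04847)) = -1.69351e-06.

S_4 ≈ 0.346163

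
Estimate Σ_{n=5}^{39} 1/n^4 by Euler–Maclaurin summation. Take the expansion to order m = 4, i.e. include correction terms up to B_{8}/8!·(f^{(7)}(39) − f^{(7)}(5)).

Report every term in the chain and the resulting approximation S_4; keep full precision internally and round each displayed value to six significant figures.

The integral term ∫_5^39 1/x^4 dx = 0.00266105.
Boundary: ½(f(5) + f(39)) = ½(0.00160000 + 4.32257e-07) = 0.000800216.
Running total after boundary: 0.00346126.
Order-1 term: 1/12 · (-4.43340e-08 − (-0.00128000)) = 0.000106663.
Partial sum through k=1: 0.00356793.
Order-2 term: −1/720 · (-8.74438e-10 − (-0.00153600)) = -2.13333e-06.
Partial sum through k=2: 0.00356579.
Order-3 term: 1/30240 · (-3.21950e-11 − (-0.00344064)) = 1.13778e-07.
Partial sum through k=3: 0.00356591.
Order-4 term: −1/1209600 · (-1.90503e-12 − (-0.0123863)) = -1.02400e-08.

S_4 ≈ 0.00356590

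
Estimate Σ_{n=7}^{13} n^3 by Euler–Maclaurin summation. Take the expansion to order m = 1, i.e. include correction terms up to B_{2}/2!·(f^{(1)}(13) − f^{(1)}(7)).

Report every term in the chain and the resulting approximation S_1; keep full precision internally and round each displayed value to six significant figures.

S_1 ≈ 7840.00

The integral term ∫_7^13 x^3 dx = 6540.00.
Boundary: ½(f(7) + f(13)) = ½(343.000 + 2197.00) = 1270.00.
Integral + boundary = 7810.00.
Correction k=1: B_{2}/2! · (f^{(1)}(13) − f^{(1)}(7)) = 1/12 · (507.000 − 147.000) = 30.0000.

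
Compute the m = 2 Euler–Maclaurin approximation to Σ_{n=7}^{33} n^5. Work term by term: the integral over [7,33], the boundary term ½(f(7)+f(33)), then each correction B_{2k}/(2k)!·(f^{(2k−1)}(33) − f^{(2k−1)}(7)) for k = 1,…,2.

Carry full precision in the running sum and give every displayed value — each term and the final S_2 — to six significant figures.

Integral: ∫_7^33 x^5 dx = 2.15225e+08.
Boundary: ½(f(7) + f(33)) = ½(16807.0 + 3.91354e+07) = 1.95761e+07.
So far: 2.34801e+08.
Order-1 term: 1/12 · (5.92960e+06 − 12005.0) = 493133.
Partial sum through k=1: 2.35294e+08.
Order-2 term: −1/720 · (65340.0 − 2940.00) = -86.6667.

S_2 ≈ 2.35294e+08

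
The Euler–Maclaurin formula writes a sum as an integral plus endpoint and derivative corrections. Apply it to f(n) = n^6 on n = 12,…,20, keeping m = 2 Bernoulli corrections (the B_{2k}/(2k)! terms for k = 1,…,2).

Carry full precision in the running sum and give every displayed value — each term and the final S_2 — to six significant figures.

The integral term ∫_12^20 x^6 dx = 1.77738e+08.
½[f(12) + f(20)] = ½[2.98598e+06 + 6.40000e+07] = 3.34930e+07.
Integral + boundary = 2.11231e+08.
k=1: B_{2}/(2)! × [f^{(1)}(20) − f^{(1)}(12)] = 1/12 × (1.92000e+07 − 1.49299e+06) = 1.47558e+06.
Partial sum through k=1: 2.12707e+08.
k=2: B_{4}/(4)! × [f^{(3)}(20) − f^{(3)}(12)] = −1/720 × (960000 − 207360) = -1045.33.

S_2 ≈ 2.12706e+08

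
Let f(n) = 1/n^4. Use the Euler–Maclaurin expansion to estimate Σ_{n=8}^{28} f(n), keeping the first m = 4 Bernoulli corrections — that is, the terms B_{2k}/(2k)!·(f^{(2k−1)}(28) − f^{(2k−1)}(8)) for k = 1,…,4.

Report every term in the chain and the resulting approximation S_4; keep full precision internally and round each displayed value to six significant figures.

S_4 ≈ 0.000768816

∫_8^28 1/x^4 dx evaluates to 0.000635857.
Boundary: ½(f(8) + f(28)) = ½(0.000244141 + 1.62693e-06) = 0.000122884.
Integral + boundary = 0.000758741.
Correction k=1: B_{2}/2! · (f^{(1)}(28) − f^{(1)}(8)) = 1/12 · (-2.32418e-07 − (-0.000122070)) = 1.01532e-05.
After k=1: 0.000768894.
Correction k=2: B_{4}/4! · (f^{(3)}(28) − f^{(3)}(8)) = −1/720 · (-8.89355e-09 − (-5.72205e-05)) = -7.94605e-08.
After k=2: 0.000768814.
Correction k=3: B_{6}/6! · (f^{(5)}(28) − f^{(5)}(8)) = 1/30240 · (-6.35253e-10 − (-5.00679e-05)) = 1.65566e-09.
After k=3: 0.000768816.
Correction k=4: B_{8}/8! · (f^{(7)}(28) − f^{(7)}(8)) = −1/1209600 · (-7.29245e-11 − (-7.04080e-05)) = -5.82076e-11.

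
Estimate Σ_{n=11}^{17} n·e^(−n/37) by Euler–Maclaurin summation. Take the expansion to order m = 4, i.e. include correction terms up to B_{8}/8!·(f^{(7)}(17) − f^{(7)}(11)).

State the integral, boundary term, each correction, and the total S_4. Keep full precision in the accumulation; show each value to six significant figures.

Integral: ∫_11^17 x·e^(−x/37) dx = 57.2672.
Boundary: ½(f(11) + f(17)) = ½(8.17105 + 10.7376) = 9.45434.
Integral + boundary = 66.7215.
k=1: B_{2}/(2)! × [f^{(1)}(17) − f^{(1)}(11)] = 1/12 × (0.341419 − 0.521984) = -0.0150471.
Running total after k=1: 66.7065.
k=2: B_{4}/(4)! × [f^{(3)}(17) − f^{(3)}(11)] = −1/720 × (0.00117215 − 0.00146649) = 4.08815e-07.
Running total after k=2: 66.7065.
k=3: B_{6}/(6)! × [f^{(5)}(17) − f^{(5)}(11)] = 1/30240 × (1.53024e-06 − 1.86391e-06) = -1.10342e-11.
Running total after k=3: 66.7065.
k=4: B_{8}/(8)! × [f^{(7)}(17) − f^{(7)}(11)] = −1/1209600 × (1.61014e-09 − 1.94055e-09) = 2.73160e-16.

S_4 ≈ 66.7065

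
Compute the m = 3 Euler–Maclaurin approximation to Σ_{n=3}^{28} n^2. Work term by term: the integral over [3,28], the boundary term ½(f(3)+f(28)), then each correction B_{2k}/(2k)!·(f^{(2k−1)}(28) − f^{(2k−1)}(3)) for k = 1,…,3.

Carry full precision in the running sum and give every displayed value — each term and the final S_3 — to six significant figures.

Integral: ∫_3^28 x^2 dx = 7308.33.
½[f(3) + f(28)] = ½[9.00000 + 784.000] = 396.500.
Running total after boundary: 7704.83.
Correction k=1: B_{2}/2! · (f^{(1)}(28) − f^{(1)}(3)) = 1/12 · (56.0000 − 6.00000) = 4.16667.
After k=1: 7709.00.
Correction k=2: B_{4}/4! · (f^{(3)}(28) − f^{(3)}(3)) = −1/720 · (0.00000 − 0.00000) = 0.00000.
After k=2: 7709.00.
Correction k=3: B_{6}/6! · (f^{(5)}(28) − f^{(5)}(3)) = 1/30240 · (0.00000 − 0.00000) = 0.00000.

S_3 ≈ 7709.00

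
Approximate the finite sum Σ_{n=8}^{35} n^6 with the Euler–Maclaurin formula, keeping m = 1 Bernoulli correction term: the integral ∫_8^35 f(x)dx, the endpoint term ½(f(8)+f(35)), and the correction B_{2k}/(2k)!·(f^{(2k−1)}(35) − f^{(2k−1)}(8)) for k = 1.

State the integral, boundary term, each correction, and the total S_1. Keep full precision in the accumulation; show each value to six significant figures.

∫_8^35 x^6 dx evaluates to 9.19103e+09.
Endpoint term: (f(8) + f(35))/2 = (262144 + 1.83827e+09)/2 = 9.19264e+08.
Running total after boundary: 1.01103e+10.
k=1: B_{2}/(2)! × [f^{(1)}(35) − f^{(1)}(8)] = 1/12 × (3.15131e+08 − 196608) = 2.62446e+07.

S_1 ≈ 1.01365e+10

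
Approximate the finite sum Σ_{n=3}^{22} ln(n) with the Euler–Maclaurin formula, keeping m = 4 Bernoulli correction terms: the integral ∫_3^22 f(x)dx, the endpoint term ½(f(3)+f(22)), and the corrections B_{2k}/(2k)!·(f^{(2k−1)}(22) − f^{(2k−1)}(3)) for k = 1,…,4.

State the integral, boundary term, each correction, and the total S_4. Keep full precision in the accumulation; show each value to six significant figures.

∫_3^22 ln(x) dx evaluates to 45.7071.
½[f(3) + f(22)] = ½[1.09861 + 3.09104] = 2.09483.
Integral + boundary = 47.8019.
Correction k=1: B_{2}/2! · (f^{(1)}(22) − f^{(1)}(3)) = 1/12 · (0.0454545 − 0.333333) = -0.0239899.
Partial sum through k=1: 47.7779.
Correction k=2: B_{4}/4! · (f^{(3)}(22) − f^{(3)}(3)) = −1/720 · (0.000187829 − 0.0740741) = 0.000102620.
Partial sum through k=2: 47.7780.
Correction k=3: B_{6}/6! · (f^{(5)}(22) − f^{(5)}(3)) = 1/30240 · (4.65691e-06 − 0.0987654) = -3.26590e-06.
Partial sum through k=3: 47.7780.
Correction k=4: B_{8}/8! · (f^{(7)}(22) − f^{(7)}(3)) = −1/1209600 · (2.88651e-07 − 0.329218) = 2.72171e-07.

S_4 ≈ 47.7780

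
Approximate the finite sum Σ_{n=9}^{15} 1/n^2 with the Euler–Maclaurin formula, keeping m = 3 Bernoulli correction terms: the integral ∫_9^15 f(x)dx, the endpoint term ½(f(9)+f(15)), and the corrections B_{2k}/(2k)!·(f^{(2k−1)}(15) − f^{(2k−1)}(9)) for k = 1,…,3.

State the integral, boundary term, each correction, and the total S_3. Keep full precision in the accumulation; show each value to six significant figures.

S_3 ≈ 0.0530182

∫_9^15 1/x^2 dx evaluates to 0.0444444.
Boundary: ½(f(9) + f(15)) = ½(0.0123457 + 0.00444444) = 0.00839506.
Integral + boundary = 0.0528395.
Order-1 term: 1/12 · (-0.000592593 − (-0.00274348)) = 0.000179241.
Running total after k=1: 0.0530187.
Order-2 term: −1/720 · (-3.16049e-05 − (-0.000406442)) = -5.20607e-07.
Running total after k=2: 0.0530182.
Order-3 term: 1/30240 · (-4.21399e-06 − (-0.000150534)) = 4.83863e-09.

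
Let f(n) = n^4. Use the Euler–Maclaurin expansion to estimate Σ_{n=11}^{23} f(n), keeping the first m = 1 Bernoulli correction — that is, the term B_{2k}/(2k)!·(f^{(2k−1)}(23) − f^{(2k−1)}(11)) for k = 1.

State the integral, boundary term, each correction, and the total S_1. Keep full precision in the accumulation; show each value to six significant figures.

∫_11^23 x^4 dx evaluates to 1.25506e+06.
½[f(11) + f(23)] = ½[14641.0 + 279841] = 147241.
Running total after boundary: 1.40230e+06.
k=1: B_{2}/(2)! × [f^{(1)}(23) − f^{(1)}(11)] = 1/12 × (48668.0 − 5324.00) = 3612.00.

S_1 ≈ 1.40591e+06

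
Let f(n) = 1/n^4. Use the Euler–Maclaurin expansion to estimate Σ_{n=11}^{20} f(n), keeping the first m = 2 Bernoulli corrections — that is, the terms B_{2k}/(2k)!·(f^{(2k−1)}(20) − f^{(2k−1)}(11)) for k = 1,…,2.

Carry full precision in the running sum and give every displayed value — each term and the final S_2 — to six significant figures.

S_2 ≈ 0.000248004

The integral term ∫_11^20 1/x^4 dx = 0.000208772.
Boundary: ½(f(11) + f(20)) = ½(6.83013e-05 + 6.25000e-06) = 3.72757e-05.
So far: 0.000246047.
Correction k=1: B_{2}/2! · (f^{(1)}(20) − f^{(1)}(11)) = 1/12 · (-1.25000e-06 − (-2.48369e-05)) = 1.96557e-06.
Running total after k=1: 0.000248013.
Correction k=2: B_{4}/4! · (f^{(3)}(20) − f^{(3)}(11)) = −1/720 · (-9.37500e-08 − (-6.15790e-06)) = -8.42243e-09.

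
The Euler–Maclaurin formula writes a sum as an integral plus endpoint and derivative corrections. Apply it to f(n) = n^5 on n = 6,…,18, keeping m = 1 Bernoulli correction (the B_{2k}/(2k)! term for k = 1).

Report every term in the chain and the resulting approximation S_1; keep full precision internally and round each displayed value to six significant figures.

S_1 ≈ 6.65280e+06

The integral term ∫_6^18 x^5 dx = 5.66093e+06.
Boundary: ½(f(6) + f(18)) = ½(7776.00 + 1.88957e+06) = 948672.
So far: 6.60960e+06.
k=1: B_{2}/(2)! × [f^{(1)}(18) − f^{(1)}(6)] = 1/12 × (524880 − 6480.00) = 43200.0.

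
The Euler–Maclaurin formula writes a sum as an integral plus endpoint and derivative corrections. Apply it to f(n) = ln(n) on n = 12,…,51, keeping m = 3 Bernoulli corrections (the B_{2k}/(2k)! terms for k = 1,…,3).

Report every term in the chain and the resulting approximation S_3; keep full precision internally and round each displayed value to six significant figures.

The integral term ∫_12^51 ln(x) dx = 131.704.
Endpoint term: (f(12) + f(51))/2 = (2.48491 + 3.93183)/2 = 3.20837.
So far: 134.913.
Correction k=1: B_{2}/2! · (f^{(1)}(51) − f^{(1)}(12)) = 1/12 · (0.0196078 − 0.0833333) = -0.00531046.
Partial sum through k=1: 134.907.
Correction k=2: B_{4}/4! · (f^{(3)}(51) − f^{(3)}(12)) = −1/720 · (1.50772e-05 − 0.00115741) = 1.58657e-06.
Partial sum through k=2: 134.907.
Correction k=3: B_{6}/6! · (f^{(5)}(51) − f^{(5)}(12)) = 1/30240 · (6.95601e-08 − 9.64506e-05) = -3.18720e-09.

S_3 ≈ 134.907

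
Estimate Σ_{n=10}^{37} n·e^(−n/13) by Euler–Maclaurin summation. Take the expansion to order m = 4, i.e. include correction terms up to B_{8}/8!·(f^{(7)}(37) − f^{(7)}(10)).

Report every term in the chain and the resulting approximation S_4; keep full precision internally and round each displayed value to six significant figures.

S_4 ≈ 104.177

Integral: ∫_10^37 x·e^(−x/13) dx = 100.804.
½[f(10) + f(37)] = ½[4.63369 + 2.14849] = 3.39109.
Running total after boundary: 104.195.
k=1: B_{2}/(2)! × [f^{(1)}(37) − f^{(1)}(10)] = 1/12 × (-0.107201 − 0.106931) = -0.0178444.
After k=1: 104.177.
k=2: B_{4}/(4)! × [f^{(3)}(37) − f^{(3)}(10)] = −1/720 × (5.28605e-05 − 0.00611639) = 8.42157e-06.
After k=2: 104.177.
k=3: B_{6}/(6)! × [f^{(5)}(37) − f^{(5)}(10)] = 1/30240 × (4.37897e-06 − 6.86394e-05) = -2.12501e-09.
After k=3: 104.177.
k=4: B_{8}/(8)! × [f^{(7)}(37) − f^{(7)}(10)] = −1/1209600 × (4.99714e-08 − 5.98148e-07) = 4.53189e-13.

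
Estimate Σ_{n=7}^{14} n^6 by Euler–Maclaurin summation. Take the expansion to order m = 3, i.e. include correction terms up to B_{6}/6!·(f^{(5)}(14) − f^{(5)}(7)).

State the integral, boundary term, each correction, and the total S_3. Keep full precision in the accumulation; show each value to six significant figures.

∫_7^14 x^6 dx evaluates to 1.49414e+07.
Endpoint term: (f(7) + f(14))/2 = (117649 + 7.52954e+06)/2 = 3.82359e+06.
So far: 1.87650e+07.
Correction k=1: B_{2}/2! · (f^{(1)}(14) − f^{(1)}(7)) = 1/12 · (3.22694e+06 − 100842) = 260508.
Running total after k=1: 1.90255e+07.
Correction k=2: B_{4}/4! · (f^{(3)}(14) − f^{(3)}(7)) = −1/720 · (329280 − 41160.0) = -400.167.
Running total after k=2: 1.90251e+07.
Correction k=3: B_{6}/6! · (f^{(5)}(14) − f^{(5)}(7)) = 1/30240 · (10080.0 − 5040.00) = 0.166667.

S_3 ≈ 1.90251e+07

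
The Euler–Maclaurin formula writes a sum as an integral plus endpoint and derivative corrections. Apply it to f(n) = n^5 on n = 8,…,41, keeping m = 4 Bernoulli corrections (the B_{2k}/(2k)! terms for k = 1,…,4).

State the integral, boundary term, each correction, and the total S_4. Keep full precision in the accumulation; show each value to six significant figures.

The integral term ∫_8^41 x^5 dx = 7.91640e+08.
Boundary: ½(f(8) + f(41)) = ½(32768.0 + 1.15856e+08) = 5.79445e+07.
Running total after boundary: 8.49585e+08.
Order-1 term: 1/12 · (1.41288e+07 − 20480.0) = 1.17569e+06.
After k=1: 8.50761e+08.
Order-2 term: −1/720 · (100860 − 3840.00) = -134.750.
After k=2: 8.50760e+08.
Order-3 term: 1/30240 · (120.000 − 120.000) = 0.00000.
After k=3: 8.50760e+08.
Order-4 term: −1/1209600 · (0.00000 − 0.00000) = 0.00000.

S_4 ≈ 8.50760e+08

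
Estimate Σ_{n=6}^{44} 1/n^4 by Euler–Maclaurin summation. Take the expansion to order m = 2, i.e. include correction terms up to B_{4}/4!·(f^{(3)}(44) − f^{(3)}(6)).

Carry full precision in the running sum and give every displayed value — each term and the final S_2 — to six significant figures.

S_2 ≈ 0.00196750

The integral term ∫_6^44 1/x^4 dx = 0.00153930.
½[f(6) + f(44)] = ½[0.000771605 + 2.66802e-07] = 0.000385936.
So far: 0.00192523.
k=1: B_{2}/(2)! × [f^{(1)}(44) − f^{(1)}(6)] = 1/12 × (-2.42547e-08 − (-0.000514403)) = 4.28649e-05.
After k=1: 0.00196810.
k=2: B_{4}/(4)! × [f^{(3)}(44) − f^{(3)}(6)] = −1/720 × (-3.75848e-10 − (-0.000428669)) = -5.95374e-07.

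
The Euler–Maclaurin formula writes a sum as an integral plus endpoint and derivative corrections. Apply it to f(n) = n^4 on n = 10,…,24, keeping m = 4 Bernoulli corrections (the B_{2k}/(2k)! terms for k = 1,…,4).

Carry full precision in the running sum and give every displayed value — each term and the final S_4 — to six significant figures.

∫_10^24 x^4 dx evaluates to 1.57252e+06.
Boundary: ½(f(10) + f(24)) = ½(10000.0 + 331776) = 170888.
So far: 1.74341e+06.
Order-1 term: 1/12 · (55296.0 − 4000.00) = 4274.67.
Running total after k=1: 1.74769e+06.
Order-2 term: −1/720 · (576.000 − 240.000) = -0.466667.
Running total after k=2: 1.74769e+06.
Order-3 term: 1/30240 · (0.00000 − 0.00000) = 0.00000.
Running total after k=3: 1.74769e+06.
Order-4 term: −1/1209600 · (0.00000 − 0.00000) = 0.00000.

S_4 ≈ 1.74769e+06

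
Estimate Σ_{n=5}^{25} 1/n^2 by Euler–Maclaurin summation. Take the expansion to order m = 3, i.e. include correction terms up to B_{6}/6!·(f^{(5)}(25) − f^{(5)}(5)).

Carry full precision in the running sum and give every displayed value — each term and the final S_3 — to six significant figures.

S_3 ≈ 0.182112

Integral: ∫_5^25 1/x^2 dx = 0.160000.
Endpoint term: (f(5) + f(25))/2 = (0.0400000 + 0.00160000)/2 = 0.0208000.
Integral + boundary = 0.180800.
k=1: B_{2}/(2)! × [f^{(1)}(25) − f^{(1)}(5)] = 1/12 × (-0.000128000 − (-0.0160000)) = 0.00132267.
Running total after k=1: 0.182123.
k=2: B_{4}/(4)! × [f^{(3)}(25) − f^{(3)}(5)] = −1/720 × (-2.45760e-06 − (-0.00768000)) = -1.06633e-05.
Running total after k=2: 0.182112.
k=3: B_{6}/(6)! × [f^{(5)}(25) − f^{(5)}(5)] = 1/30240 × (-1.17965e-07 − (-0.00921600)) = 3.04758e-07.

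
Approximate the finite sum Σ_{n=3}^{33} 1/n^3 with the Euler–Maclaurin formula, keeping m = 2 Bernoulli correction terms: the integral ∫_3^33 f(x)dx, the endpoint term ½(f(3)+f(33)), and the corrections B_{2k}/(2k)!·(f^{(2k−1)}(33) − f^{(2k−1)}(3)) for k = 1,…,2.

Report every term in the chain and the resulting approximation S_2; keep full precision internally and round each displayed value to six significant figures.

S_2 ≈ 0.0766007

∫_3^33 1/x^3 dx evaluates to 0.0550964.
½[f(3) + f(33)] = ½[0.0370370 + 2.78265e-05] = 0.0185324.
So far: 0.0736289.
Order-1 term: 1/12 · (-2.52968e-06 − (-0.0370370)) = 0.00308621.
Running total after k=1: 0.0767151.
Order-2 term: −1/720 · (-4.64588e-08 − (-0.0823045)) = -0.000114312.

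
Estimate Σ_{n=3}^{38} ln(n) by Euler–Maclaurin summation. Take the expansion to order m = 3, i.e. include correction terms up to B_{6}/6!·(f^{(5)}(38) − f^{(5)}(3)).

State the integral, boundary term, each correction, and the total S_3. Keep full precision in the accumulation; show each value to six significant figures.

S_3 ≈ 102.275

∫_3^38 ln(x) dx evaluates to 99.9324.
½[f(3) + f(38)] = ½[1.09861 + 3.63759] = 2.36810.
Running total after boundary: 102.301.
k=1: B_{2}/(2)! × [f^{(1)}(38) − f^{(1)}(3)] = 1/12 × (0.0263158 − 0.333333) = -0.0255848.
After k=1: 102.275.
k=2: B_{4}/(4)! × [f^{(3)}(38) − f^{(3)}(3)] = −1/720 × (3.64485e-05 − 0.0740741) = 0.000102830.
After k=2: 102.275.
k=3: B_{6}/(6)! × [f^{(5)}(38) − f^{(5)}(3)] = 1/30240 × (3.02896e-07 − 0.0987654) = -3.26604e-06.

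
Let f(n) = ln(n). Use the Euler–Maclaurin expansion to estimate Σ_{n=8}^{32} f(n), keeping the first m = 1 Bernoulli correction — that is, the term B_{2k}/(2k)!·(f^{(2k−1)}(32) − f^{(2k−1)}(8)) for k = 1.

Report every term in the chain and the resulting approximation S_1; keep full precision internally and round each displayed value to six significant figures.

S_1 ≈ 73.0328

∫_8^32 ln(x) dx evaluates to 70.2680.
Endpoint term: (f(8) + f(32))/2 = (2.07944 + 3.46574)/2 = 2.77259.
Integral + boundary = 73.0406.
k=1: B_{2}/(2)! × [f^{(1)}(32) − f^{(1)}(8)] = 1/12 × (0.0312500 − 0.125000) = -0.00781250.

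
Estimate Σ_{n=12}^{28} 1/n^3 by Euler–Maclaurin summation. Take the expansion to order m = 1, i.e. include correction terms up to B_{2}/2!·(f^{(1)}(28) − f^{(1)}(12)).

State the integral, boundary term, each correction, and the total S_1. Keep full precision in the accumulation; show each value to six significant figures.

The integral term ∫_12^28 1/x^3 dx = 0.00283447.
Boundary: ½(f(12) + f(28)) = ½(0.000578704 + 4.55539e-05) = 0.000312129.
Integral + boundary = 0.00314660.
Order-1 term: 1/12 · (-4.88078e-06 − (-0.000144676)) = 1.16496e-05.

S_1 ≈ 0.00315825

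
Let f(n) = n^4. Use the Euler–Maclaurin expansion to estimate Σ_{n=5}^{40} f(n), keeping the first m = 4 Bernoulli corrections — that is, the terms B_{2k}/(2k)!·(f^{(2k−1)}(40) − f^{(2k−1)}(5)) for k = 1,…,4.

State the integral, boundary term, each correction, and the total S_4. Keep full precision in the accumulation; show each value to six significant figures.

∫_5^40 x^4 dx evaluates to 2.04794e+07.
Endpoint term: (f(5) + f(40))/2 = (625.000 + 2.56000e+06)/2 = 1.28031e+06.
Integral + boundary = 2.17597e+07.
k=1: B_{2}/(2)! × [f^{(1)}(40) − f^{(1)}(5)] = 1/12 × (256000 − 500.000) = 21291.7.
Running total after k=1: 2.17810e+07.
k=2: B_{4}/(4)! × [f^{(3)}(40) − f^{(3)}(5)] = −1/720 × (960.000 − 120.000) = -1.16667.
Running total after k=2: 2.17810e+07.
k=3: B_{6}/(6)! × [f^{(5)}(40) − f^{(5)}(5)] = 1/30240 × (0.00000 − 0.00000) = 0.00000.
Running total after k=3: 2.17810e+07.
k=4: B_{8}/(8)! × [f^{(7)}(40) − f^{(7)}(5)] = −1/1209600 × (0.00000 − 0.00000) = 0.00000.

S_4 ≈ 2.17810e+07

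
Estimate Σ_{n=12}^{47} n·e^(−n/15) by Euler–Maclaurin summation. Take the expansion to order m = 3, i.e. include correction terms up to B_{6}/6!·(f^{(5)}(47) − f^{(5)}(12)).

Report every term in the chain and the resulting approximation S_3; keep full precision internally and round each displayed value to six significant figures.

S_3 ≈ 145.161

Integral: ∫_12^47 x·e^(−x/15) dx = 141.456.
Endpoint term: (f(12) + f(47))/2 = (5.39195 + 2.04790)/2 = 3.71992.
Integral + boundary = 145.176.
k=1: B_{2}/(2)! × [f^{(1)}(47) − f^{(1)}(12)] = 1/12 × (-0.0929543 − 0.0898658) = -0.0152350.
After k=1: 145.161.
k=2: B_{4}/(4)! × [f^{(3)}(47) − f^{(3)}(12)] = −1/720 × (-2.58206e-05 − 0.00439344) = 6.13786e-06.
After k=2: 145.161.
k=3: B_{6}/(6)! × [f^{(5)}(47) − f^{(5)}(12)] = 1/30240 × (1.60662e-06 − 3.72777e-05) = -1.17960e-09.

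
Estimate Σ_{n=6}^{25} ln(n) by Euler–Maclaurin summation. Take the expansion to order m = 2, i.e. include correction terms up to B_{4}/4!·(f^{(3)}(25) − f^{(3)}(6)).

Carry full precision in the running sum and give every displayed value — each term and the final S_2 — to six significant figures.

S_2 ≈ 53.2161

Integral: ∫_6^25 ln(x) dx = 50.7213.
Boundary: ½(f(6) + f(25)) = ½(1.79176 + 3.21888) = 2.50532.
So far: 53.2267.
Order-1 term: 1/12 · (0.0400000 − 0.166667) = -0.0105556.
Partial sum through k=1: 53.2161.
Order-2 term: −1/720 · (0.000128000 − 0.00925926) = 1.26823e-05.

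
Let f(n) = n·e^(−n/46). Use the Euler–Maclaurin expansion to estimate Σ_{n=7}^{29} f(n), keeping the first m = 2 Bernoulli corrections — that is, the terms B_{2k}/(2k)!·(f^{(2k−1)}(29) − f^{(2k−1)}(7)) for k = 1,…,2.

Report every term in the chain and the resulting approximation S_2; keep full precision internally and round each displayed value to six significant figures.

S_2 ≈ 267.887

The integral term ∫_7^29 x·e^(−x/46) dx = 257.206.
½[f(7) + f(29)] = ½[6.01187 + 15.4384] = 10.7252.
Running total after boundary: 267.931.
Correction k=1: B_{2}/2! · (f^{(1)}(29) − f^{(1)}(7)) = 1/12 · (0.196742 − 0.728146) = -0.0442837.
Partial sum through k=1: 267.887.
Correction k=2: B_{4}/4! · (f^{(3)}(29) − f^{(3)}(7)) = −1/720 · (0.000596154 − 0.00115587) = 7.77385e-07.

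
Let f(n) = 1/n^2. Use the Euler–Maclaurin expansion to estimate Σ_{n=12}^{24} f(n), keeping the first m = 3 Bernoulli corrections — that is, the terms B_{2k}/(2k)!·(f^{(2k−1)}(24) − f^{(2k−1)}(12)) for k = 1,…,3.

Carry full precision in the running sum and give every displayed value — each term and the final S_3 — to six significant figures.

∫_12^24 1/x^2 dx evaluates to 0.0416667.
Endpoint term: (f(12) + f(24))/2 = (0.00694444 + 0.00173611)/2 = 0.00434028.
So far: 0.0460069.
Order-1 term: 1/12 · (-0.000144676 − (-0.00115741)) = 8.43943e-05.
Partial sum through k=1: 0.0460913.
Order-2 term: −1/720 · (-3.01408e-06 − (-9.64506e-05)) = -1.29773e-07.
Partial sum through k=2: 0.0460912.
Order-3 term: 1/30240 · (-1.56983e-07 − (-2.00939e-05)) = 6.59289e-10.

S_3 ≈ 0.0460912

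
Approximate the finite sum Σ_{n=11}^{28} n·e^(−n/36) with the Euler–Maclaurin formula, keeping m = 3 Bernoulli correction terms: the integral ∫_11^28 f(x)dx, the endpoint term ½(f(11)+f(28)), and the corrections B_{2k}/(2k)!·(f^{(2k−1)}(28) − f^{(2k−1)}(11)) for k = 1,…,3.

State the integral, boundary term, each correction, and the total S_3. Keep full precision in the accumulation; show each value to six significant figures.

S_3 ≈ 198.453

Integral: ∫_11^28 x·e^(−x/36) dx = 188.003.
Endpoint term: (f(11) + f(28))/2 = (8.10385 + 12.8639)/2 = 10.4839.
So far: 198.487.
Correction k=1: B_{2}/2! · (f^{(1)}(28) − f^{(1)}(11)) = 1/12 · (0.102095 − 0.511607) = -0.0341260.
Partial sum through k=1: 198.453.
Correction k=2: B_{4}/4! · (f^{(3)}(28) − f^{(3)}(11)) = −1/720 · (0.000787767 − 0.00153166) = 1.03319e-06.
Partial sum through k=2: 198.453.
Correction k=3: B_{6}/6! · (f^{(5)}(28) − f^{(5)}(11)) = 1/30240 · (1.15491e-06 − 2.05908e-06) = -2.98999e-11.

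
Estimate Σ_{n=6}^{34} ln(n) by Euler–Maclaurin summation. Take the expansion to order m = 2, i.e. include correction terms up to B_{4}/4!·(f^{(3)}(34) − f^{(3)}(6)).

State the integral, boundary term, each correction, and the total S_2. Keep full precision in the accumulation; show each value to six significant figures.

∫_6^34 ln(x) dx evaluates to 81.1457.
Endpoint term: (f(6) + f(34))/2 = (1.79176 + 3.52636)/2 = 2.65906.
Running total after boundary: 83.8048.
Correction k=1: B_{2}/2! · (f^{(1)}(34) − f^{(1)}(6)) = 1/12 · (0.0294118 − 0.166667) = -0.0114379.
Partial sum through k=1: 83.7933.
Correction k=2: B_{4}/4! · (f^{(3)}(34) − f^{(3)}(6)) = −1/720 · (5.08854e-05 − 0.00925926) = 1.27894e-05.

S_2 ≈ 83.7933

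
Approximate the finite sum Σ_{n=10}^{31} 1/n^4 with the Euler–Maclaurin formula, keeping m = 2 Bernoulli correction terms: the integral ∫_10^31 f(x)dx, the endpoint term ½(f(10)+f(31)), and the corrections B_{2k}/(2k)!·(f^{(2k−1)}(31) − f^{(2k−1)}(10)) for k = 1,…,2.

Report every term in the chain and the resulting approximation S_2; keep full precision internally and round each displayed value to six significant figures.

∫_10^31 1/x^4 dx evaluates to 0.000322144.
Endpoint term: (f(10) + f(31))/2 = (0.000100000 + 1.08281e-06)/2 = 5.05414e-05.
Running total after boundary: 0.000372686.
k=1: B_{2}/(2)! × [f^{(1)}(31) − f^{(1)}(10)] = 1/12 × (-1.39718e-07 − (-4.00000e-05)) = 3.32169e-06.
Partial sum through k=1: 0.000376007.
k=2: B_{4}/(4)! × [f^{(3)}(31) − f^{(3)}(10)] = −1/720 × (-4.36164e-09 − (-1.20000e-05)) = -1.66606e-08.

S_2 ≈ 0.000375991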